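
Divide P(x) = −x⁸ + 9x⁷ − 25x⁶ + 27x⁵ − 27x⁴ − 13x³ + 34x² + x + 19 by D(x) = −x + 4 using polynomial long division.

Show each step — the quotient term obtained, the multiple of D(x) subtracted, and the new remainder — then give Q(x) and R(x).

Q(x) = x⁷ − 5x⁶ + 5x⁵ − 7x⁴ − x³ + 9x² + 2x + 7; R(x) = −9

Step 1: lead(−x⁸ + 9x⁷ − 25x⁶ + 27x⁵ − 27x⁴ − 13x³ + 34x² + x + 19) ÷ lead(D) = −x⁸ ÷ −x = x⁷. Subtract (x⁷)·D = −x⁸ + 4x⁷. Remainder: 5x⁷ − 25x⁶ + 27x⁵ − 27x⁴ − 13x³ + 34x² + x + 19.
Step 2: lead(5x⁷ − 25x⁶ + 27x⁵ − 27x⁴ − 13x³ + 34x² + x + 19) ÷ lead(D) = 5x⁷ ÷ −x = −5x⁶. Subtract (−5x⁶)·D = 5x⁷ − 20x⁶. Remainder: −5x⁶ + 27x⁵ − 27x⁴ − 13x³ + 34x² + x + 19.
Step 3: lead(−5x⁶ + 27x⁵ − 27x⁴ − 13x³ + 34x² + x + 19) ÷ lead(D) = −5x⁶ ÷ −x = 5x⁵. Subtract (5x⁵)·D = −5x⁶ + 20x⁵. Remainder: 7x⁵ − 27x⁴ − 13x³ + 34x² + x + 19.
Step 4: lead(7x⁵ − 27x⁴ − 13x³ + 34x² + x + 19) ÷ lead(D) = 7x⁵ ÷ −x = −7x⁴. Subtract (−7x⁴)·D = 7x⁵ − 28x⁴. Remainder: x⁴ − 13x³ + 34x² + x + 19.
Step 5: lead(x⁴ − 13x³ + 34x² + x + 19) ÷ lead(D) = x⁴ ÷ −x = −x³. Subtract (−x³)·D = x⁴ − 4x³. Remainder: −9x³ + 34x² + x + 19.
Step 6: lead(−9x³ + 34x² + x + 19) ÷ lead(D) = −9x³ ÷ −x = 9x². Subtract (9x²)·D = −9x³ + 36x². Remainder: −2x² + x + 19.
Step 7: lead(−2x² + x + 19) ÷ lead(D) = −2x² ÷ −x = 2x. Subtract (2x)·D = −2x² + 8x. Remainder: −7x + 19.
Step 8: lead(−7x + 19) ÷ lead(D) = −7x ÷ −x = 7. Subtract (7)·D = −7x + 28. Remainder: −9.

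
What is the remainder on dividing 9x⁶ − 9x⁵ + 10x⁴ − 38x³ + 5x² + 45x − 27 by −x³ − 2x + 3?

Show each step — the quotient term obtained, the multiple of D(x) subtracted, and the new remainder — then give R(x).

R(x) = −6x² + 7x − 6

Step 1: lead(9x⁶ − 9x⁵ + 10x⁴ − 38x³ + 5x² + 45x − 27) ÷ lead(D) = 9x⁶ ÷ −x³ = −9x³. Subtract (−9x³)·D = 9x⁶ + 18x⁴ − 27x³. Remainder: −9x⁵ − 8x⁴ − 11x³ + 5x² + 45x − 27.
Step 2: lead(−9x⁵ − 8x⁴ − 11x³ + 5x² + 45x − 27) ÷ lead(D) = −9x⁵ ÷ −x³ = 9x². Subtract (9x²)·D = −9x⁵ − 18x³ + 27x². Remainder: −8x⁴ + 7x³ − 22x² + 45x − 27.
Step 3: lead(−8x⁴ + 7x³ − 22x² + 45x − 27) ÷ lead(D) = −8x⁴ ÷ −x³ = 8x. Subtract (8x)·D = −8x⁴ − 16x² + 24x. Remainder: 7x³ − 6x² + 21x − 27.
Step 4: lead(7x³ − 6x² + 21x − 27) ÷ lead(D) = 7x³ ÷ −x³ = −7. Subtract (−7)·D = 7x³ + 14x − 21. Remainder: −6x² + 7x − 6.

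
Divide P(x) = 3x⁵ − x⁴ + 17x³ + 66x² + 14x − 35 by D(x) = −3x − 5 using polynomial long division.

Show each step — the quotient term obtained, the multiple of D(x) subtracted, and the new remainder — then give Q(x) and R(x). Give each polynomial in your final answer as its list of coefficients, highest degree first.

Q = [-1, 2, -9, -7, 7]; R = [0]

Step 1: lead(3x⁵ − x⁴ + 17x³ + 66x² + 14x − 35) ÷ lead(D) = 3x⁵ ÷ −3x = −x⁴. Subtract (−x⁴)·D = 3x⁵ + 5x⁴. Remainder: −6x⁴ + 17x³ + 66x² + 14x − 35.
Step 2: lead(−6x⁴ + 17x³ + 66x² + 14x − 35) ÷ lead(D) = −6x⁴ ÷ −3x = 2x³. Subtract (2x³)·D = −6x⁴ − 10x³. Remainder: 27x³ + 66x² + 14x − 35.
Step 3: lead(27x³ + 66x² + 14x − 35) ÷ lead(D) = 27x³ ÷ −3x = −9x². Subtract (−9x²)·D = 27x³ + 45x². Remainder: 21x² + 14x − 35.
Step 4: lead(21x² + 14x − 35) ÷ lead(D) = 21x² ÷ −3x = −7x. Subtract (−7x)·D = 21x² + 35x. Remainder: −21x − 35.
Step 5: lead(−21x − 35) ÷ lead(D) = −21x ÷ −3x = 7. Subtract (7)·D = −21x − 35. Remainder: 0.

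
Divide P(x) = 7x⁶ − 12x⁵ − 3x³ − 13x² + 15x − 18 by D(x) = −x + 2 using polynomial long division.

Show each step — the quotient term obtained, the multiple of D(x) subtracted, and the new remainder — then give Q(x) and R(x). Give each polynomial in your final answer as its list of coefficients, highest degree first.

Step 1: lead(7x⁶ − 12x⁵ − 3x³ − 13x² + 15x − 18) ÷ lead(D) = 7x⁶ ÷ −x = −7x⁵. Subtract (−7x⁵)·D = 7x⁶ − 14x⁵. Remainder: 2x⁵ − 3x³ − 13x² + 15x − 18.
Step 2: lead(2x⁵ − 3x³ − 13x² + 15x − 18) ÷ lead(D) = 2x⁵ ÷ −x = −2x⁴. Subtract (−2x⁴)·D = 2x⁵ − 4x⁴. Remainder: 4x⁴ − 3x³ − 13x² + 15x − 18.
Step 3: lead(4x⁴ − 3x³ − 13x² + 15x − 18) ÷ lead(D) = 4x⁴ ÷ −x = −4x³. Subtract (−4x³)·D = 4x⁴ − 8x³. Remainder: 5x³ − 13x² + 15x − 18.
Step 4: lead(5x³ − 13x² + 15x − 18) ÷ lead(D) = 5x³ ÷ −x = −5x². Subtract (−5x²)·D = 5x³ − 10x². Remainder: −3x² + 15x − 18.
Step 5: lead(−3x² + 15x − 18) ÷ lead(D) = −3x² ÷ −x = 3x. Subtract (3x)·D = −3x² + 6x. Remainder: 9x − 18.
Step 6: lead(9x − 18) ÷ lead(D) = 9x ÷ −x = −9. Subtract (−9)·D = 9x − 18. Remainder: 0.

Q = [-7, -2, -4, -5, 3, -9]; R = [0]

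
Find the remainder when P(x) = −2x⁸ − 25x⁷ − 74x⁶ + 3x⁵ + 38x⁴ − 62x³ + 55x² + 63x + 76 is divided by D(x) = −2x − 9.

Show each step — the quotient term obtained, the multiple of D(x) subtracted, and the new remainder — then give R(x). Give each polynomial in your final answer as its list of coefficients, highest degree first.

Step 1: lead(−2x⁸ − 25x⁷ − 74x⁶ + 3x⁵ + 38x⁴ − 62x³ + 55x² + 63x + 76) ÷ lead(D) = −2x⁸ ÷ −2x = x⁷. Subtract (x⁷)·D = −2x⁸ − 9x⁷. Remainder: −16x⁷ − 74x⁶ + 3x⁵ + 38x⁴ − 62x³ + 55x² + 63x + 76.
Step 2: lead(−16x⁷ − 74x⁶ + 3x⁵ + 38x⁴ − 62x³ + 55x² + 63x + 76) ÷ lead(D) = −16x⁷ ÷ −2x = 8x⁶. Subtract (8x⁶)·D = −16x⁷ − 72x⁶. Remainder: −2x⁶ + 3x⁵ + 38x⁴ − 62x³ + 55x² + 63x + 76.
Step 3: lead(−2x⁶ + 3x⁵ + 38x⁴ − 62x³ + 55x² + 63x + 76) ÷ lead(D) = −2x⁶ ÷ −2x = x⁵. Subtract (x⁵)·D = −2x⁶ − 9x⁵. Remainder: 12x⁵ + 38x⁴ − 62x³ + 55x² + 63x + 76.
Step 4: lead(12x⁵ + 38x⁴ − 62x³ + 55x² + 63x + 76) ÷ lead(D) = 12x⁵ ÷ −2x = −6x⁴. Subtract (−6x⁴)·D = 12x⁵ + 54x⁴. Remainder: −16x⁴ − 62x³ + 55x² + 63x + 76.
Step 5: lead(−16x⁴ − 62x³ + 55x² + 63x + 76) ÷ lead(D) = −16x⁴ ÷ −2x = 8x³. Subtract (8x³)·D = −16x⁴ − 72x³. Remainder: 10x³ + 55x² + 63x + 76.
Step 6: lead(10x³ + 55x² + 63x + 76) ÷ lead(D) = 10x³ ÷ −2x = −5x². Subtract (−5x²)·D = 10x³ + 45x². Remainder: 10x² + 63x + 76.
Step 7: lead(10x² + 63x + 76) ÷ lead(D) = 10x² ÷ −2x = −5x. Subtract (−5x)·D = 10x² + 45x. Remainder: 18x + 76.
Step 8: lead(18x + 76) ÷ lead(D) = 18x ÷ −2x = −9. Subtract (−9)·D = 18x + 81. Remainder: −5.

R = [-5]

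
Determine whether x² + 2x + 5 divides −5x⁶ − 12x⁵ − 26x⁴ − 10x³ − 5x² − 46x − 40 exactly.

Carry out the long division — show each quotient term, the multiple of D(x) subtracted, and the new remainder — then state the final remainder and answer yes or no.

Step 1: lead(−5x⁶ − 12x⁵ − 26x⁴ − 10x³ − 5x² − 46x − 40) ÷ lead(D) = −5x⁶ ÷ x² = −5x⁴. Subtract (−5x⁴)·D = −5x⁶ − 10x⁵ − 25x⁴. Remainder: −2x⁵ − x⁴ − 10x³ − 5x² − 46x − 40.
Step 2: lead(−2x⁵ − x⁴ − 10x³ − 5x² − 46x − 40) ÷ lead(D) = −2x⁵ ÷ x² = −2x³. Subtract (−2x³)·D = −2x⁵ − 4x⁴ − 10x³. Remainder: 3x⁴ − 5x² − 46x − 40.
Step 3: lead(3x⁴ − 5x² − 46x − 40) ÷ lead(D) = 3x⁴ ÷ x² = 3x². Subtract (3x²)·D = 3x⁴ + 6x³ + 15x². Remainder: −6x³ − 20x² − 46x − 40.
Step 4: lead(−6x³ − 20x² − 46x − 40) ÷ lead(D) = −6x³ ÷ x² = −6x. Subtract (−6x)·D = −6x³ − 12x² − 30x. Remainder: −8x² − 16x − 40.
Step 5: lead(−8x² − 16x − 40) ÷ lead(D) = −8x² ÷ x² = −8. Subtract (−8)·D = −8x² − 16x − 40. Remainder: 0.

R(x) = 0, so D(x) is a factor of P(x). yes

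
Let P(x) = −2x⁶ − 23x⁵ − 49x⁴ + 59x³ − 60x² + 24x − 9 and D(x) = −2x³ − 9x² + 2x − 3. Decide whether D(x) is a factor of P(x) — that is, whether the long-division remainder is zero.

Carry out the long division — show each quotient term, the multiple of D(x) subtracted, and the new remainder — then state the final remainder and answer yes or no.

Step 1: lead(−2x⁶ − 23x⁵ − 49x⁴ + 59x³ − 60x² + 24x − 9) ÷ lead(D) = −2x⁶ ÷ −2x³ = x³. Subtract (x³)·D = −2x⁶ − 9x⁵ + 2x⁴ − 3x³. Remainder: −14x⁵ − 51x⁴ + 62x³ − 60x² + 24x − 9.
Step 2: lead(−14x⁵ − 51x⁴ + 62x³ − 60x² + 24x − 9) ÷ lead(D) = −14x⁵ ÷ −2x³ = 7x². Subtract (7x²)·D = −14x⁵ − 63x⁴ + 14x³ − 21x². Remainder: 12x⁴ + 48x³ − 39x² + 24x − 9.
Step 3: lead(12x⁴ + 48x³ − 39x² + 24x − 9) ÷ lead(D) = 12x⁴ ÷ −2x³ = −6x. Subtract (−6x)·D = 12x⁴ + 54x³ − 12x² + 18x. Remainder: −6x³ − 27x² + 6x − 9.
Step 4: lead(−6x³ − 27x² + 6x − 9) ÷ lead(D) = −6x³ ÷ −2x³ = 3. Subtract (3)·D = −6x³ − 27x² + 6x − 9. Remainder: 0.

R(x) = 0, so D(x) is a factor of P(x). yes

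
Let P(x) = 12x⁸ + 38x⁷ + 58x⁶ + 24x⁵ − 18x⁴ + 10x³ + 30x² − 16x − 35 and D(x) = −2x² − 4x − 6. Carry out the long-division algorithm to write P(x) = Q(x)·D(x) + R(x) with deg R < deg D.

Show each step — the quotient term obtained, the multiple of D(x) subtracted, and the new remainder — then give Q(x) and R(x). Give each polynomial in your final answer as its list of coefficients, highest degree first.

Q = [-6, -7, 3, 3, -6, -2, 7]; R = [7]

Step 1: lead(12x⁸ + 38x⁷ + 58x⁶ + 24x⁵ − 18x⁴ + 10x³ + 30x² − 16x − 35) ÷ lead(D) = 12x⁸ ÷ −2x² = −6x⁶. Subtract (−6x⁶)·D = 12x⁸ + 24x⁷ + 36x⁶. Remainder: 14x⁷ + 22x⁶ + 24x⁵ − 18x⁴ + 10x³ + 30x² − 16x − 35.
Step 2: lead(14x⁷ + 22x⁶ + 24x⁵ − 18x⁴ + 10x³ + 30x² − 16x − 35) ÷ lead(D) = 14x⁷ ÷ −2x² = −7x⁵. Subtract (−7x⁵)·D = 14x⁷ + 28x⁶ + 42x⁵. Remainder: −6x⁶ − 18x⁵ − 18x⁴ + 10x³ + 30x² − 16x − 35.
Step 3: lead(−6x⁶ − 18x⁵ − 18x⁴ + 10x³ + 30x² − 16x − 35) ÷ lead(D) = −6x⁶ ÷ −2x² = 3x⁴. Subtract (3x⁴)·D = −6x⁶ − 12x⁵ − 18x⁴. Remainder: −6x⁵ + 10x³ + 30x² − 16x − 35.
Step 4: lead(−6x⁵ + 10x³ + 30x² − 16x − 35) ÷ lead(D) = −6x⁵ ÷ −2x² = 3x³. Subtract (3x³)·D = −6x⁵ − 12x⁴ − 18x³. Remainder: 12x⁴ + 28x³ + 30x² − 16x − 35.
Step 5: lead(12x⁴ + 28x³ + 30x² − 16x − 35) ÷ lead(D) = 12x⁴ ÷ −2x² = −6x². Subtract (−6x²)·D = 12x⁴ + 24x³ + 36x². Remainder: 4x³ − 6x² − 16x − 35.
Step 6: lead(4x³ − 6x² − 16x − 35) ÷ lead(D) = 4x³ ÷ −2x² = −2x. Subtract (−2x)·D = 4x³ + 8x² + 12x. Remainder: −14x² − 28x − 35.
Step 7: lead(−14x² − 28x − 35) ÷ lead(D) = −14x² ÷ −2x² = 7. Subtract (7)·D = −14x² − 28x − 42. Remainder: 7.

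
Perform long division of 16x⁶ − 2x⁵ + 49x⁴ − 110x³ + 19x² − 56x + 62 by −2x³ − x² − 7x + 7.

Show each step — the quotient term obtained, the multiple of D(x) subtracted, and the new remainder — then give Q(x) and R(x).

Q(x) = −8x³ + 5x² + x + 9; R(x) = −1

Step 1: lead(16x⁶ − 2x⁵ + 49x⁴ − 110x³ + 19x² − 56x + 62) ÷ lead(D) = 16x⁶ ÷ −2x³ = −8x³. Subtract (−8x³)·D = 16x⁶ + 8x⁵ + 56x⁴ − 56x³. Remainder: −10x⁵ − 7x⁴ − 54x³ + 19x² − 56x + 62.
Step 2: lead(−10x⁵ − 7x⁴ − 54x³ + 19x² − 56x + 62) ÷ lead(D) = −10x⁵ ÷ −2x³ = 5x². Subtract (5x²)·D = −10x⁵ − 5x⁴ − 35x³ + 35x². Remainder: −2x⁴ − 19x³ − 16x² − 56x + 62.
Step 3: lead(−2x⁴ − 19x³ − 16x² − 56x + 62) ÷ lead(D) = −2x⁴ ÷ −2x³ = x. Subtract (x)·D = −2x⁴ − x³ − 7x² + 7x. Remainder: −18x³ − 9x² − 63x + 62.
Step 4: lead(−18x³ − 9x² − 63x + 62) ÷ lead(D) = −18x³ ÷ −2x³ = 9. Subtract (9)·D = −18x³ − 9x² − 63x + 63. Remainder: −1.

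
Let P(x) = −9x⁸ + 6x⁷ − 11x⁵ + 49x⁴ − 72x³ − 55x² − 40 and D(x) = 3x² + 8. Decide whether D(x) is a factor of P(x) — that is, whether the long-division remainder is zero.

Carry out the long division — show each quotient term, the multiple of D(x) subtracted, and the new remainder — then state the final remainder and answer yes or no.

Step 1: lead(−9x⁸ + 6x⁷ − 11x⁵ + 49x⁴ − 72x³ − 55x² − 40) ÷ lead(D) = −9x⁸ ÷ 3x² = −3x⁶. Subtract (−3x⁶)·D = −9x⁸ − 24x⁶. Remainder: 6x⁷ + 24x⁶ − 11x⁵ + 49x⁴ − 72x³ − 55x² − 40.
Step 2: lead(6x⁷ + 24x⁶ − 11x⁵ + 49x⁴ − 72x³ − 55x² − 40) ÷ lead(D) = 6x⁷ ÷ 3x² = 2x⁵. Subtract (2x⁵)·D = 6x⁷ + 16x⁵. Remainder: 24x⁶ − 27x⁵ + 49x⁴ − 72x³ − 55x² − 40.
Step 3: lead(24x⁶ − 27x⁵ + 49x⁴ − 72x³ − 55x² − 40) ÷ lead(D) = 24x⁶ ÷ 3x² = 8x⁴. Subtract (8x⁴)·D = 24x⁶ + 64x⁴. Remainder: −27x⁵ − 15x⁴ − 72x³ − 55x² − 40.
Step 4: lead(−27x⁵ − 15x⁴ − 72x³ − 55x² − 40) ÷ lead(D) = −27x⁵ ÷ 3x² = −9x³. Subtract (−9x³)·D = −27x⁵ − 72x³. Remainder: −15x⁴ − 55x² − 40.
Step 5: lead(−15x⁴ − 55x² − 40) ÷ lead(D) = −15x⁴ ÷ 3x² = −5x². Subtract (−5x²)·D = −15x⁴ − 40x². Remainder: −15x² − 40.
Step 6: lead(−15x² − 40) ÷ lead(D) = −15x² ÷ 3x² = −5. Subtract (−5)·D = −15x² − 40. Remainder: 0.

R(x) = 0, so D(x) is a factor of P(x). yes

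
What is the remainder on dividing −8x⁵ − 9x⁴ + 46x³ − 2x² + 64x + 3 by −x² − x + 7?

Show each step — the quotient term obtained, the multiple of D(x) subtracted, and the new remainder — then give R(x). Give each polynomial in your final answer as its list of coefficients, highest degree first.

R = [1, 3]

Step 1: lead(−8x⁵ − 9x⁴ + 46x³ − 2x² + 64x + 3) ÷ lead(D) = −8x⁵ ÷ −x² = 8x³. Subtract (8x³)·D = −8x⁵ − 8x⁴ + 56x³. Remainder: −x⁴ − 10x³ − 2x² + 64x + 3.
Step 2: lead(−x⁴ − 10x³ − 2x² + 64x + 3) ÷ lead(D) = −x⁴ ÷ −x² = x². Subtract (x²)·D = −x⁴ − x³ + 7x². Remainder: −9x³ − 9x² + 64x + 3.
Step 3: lead(−9x³ − 9x² + 64x + 3) ÷ lead(D) = −9x³ ÷ −x² = 9x. Subtract (9x)·D = −9x³ − 9x² + 63x. Remainder: x + 3.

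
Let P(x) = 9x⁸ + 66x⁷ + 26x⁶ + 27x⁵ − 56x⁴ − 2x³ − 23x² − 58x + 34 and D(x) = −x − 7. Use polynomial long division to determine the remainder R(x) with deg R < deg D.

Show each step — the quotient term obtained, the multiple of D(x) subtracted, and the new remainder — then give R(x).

Step 1: lead(9x⁸ + 66x⁷ + 26x⁶ + 27x⁵ − 56x⁴ − 2x³ − 23x² − 58x + 34) ÷ lead(D) = 9x⁸ ÷ −x = −9x⁷. Subtract (−9x⁷)·D = 9x⁸ + 63x⁷. Remainder: 3x⁷ + 26x⁶ + 27x⁵ − 56x⁴ − 2x³ − 23x² − 58x + 34.
Step 2: lead(3x⁷ + 26x⁶ + 27x⁵ − 56x⁴ − 2x³ − 23x² − 58x + 34) ÷ lead(D) = 3x⁷ ÷ −x = −3x⁶. Subtract (−3x⁶)·D = 3x⁷ + 21x⁶. Remainder: 5x⁶ + 27x⁵ − 56x⁴ − 2x³ − 23x² − 58x + 34.
Step 3: lead(5x⁶ + 27x⁵ − 56x⁴ − 2x³ − 23x² − 58x + 34) ÷ lead(D) = 5x⁶ ÷ −x = −5x⁵. Subtract (−5x⁵)·D = 5x⁶ + 35x⁵. Remainder: −8x⁵ − 56x⁴ − 2x³ − 23x² − 58x + 34.
Step 4: lead(−8x⁵ − 56x⁴ − 2x³ − 23x² − 58x + 34) ÷ lead(D) = −8x⁵ ÷ −x = 8x⁴. Subtract (8x⁴)·D = −8x⁵ − 56x⁴. Remainder: −2x³ − 23x² − 58x + 34.
Step 5: lead(−2x³ − 23x² − 58x + 34) ÷ lead(D) = −2x³ ÷ −x = 2x². Subtract (2x²)·D = −2x³ − 14x². Remainder: −9x² − 58x + 34.
Step 6: lead(−9x² − 58x + 34) ÷ lead(D) = −9x² ÷ −x = 9x. Subtract (9x)·D = −9x² − 63x. Remainder: 5x + 34.
Step 7: lead(5x + 34) ÷ lead(D) = 5x ÷ −x = −5. Subtract (−5)·D = 5x + 35. Remainder: −1.

R(x) = −1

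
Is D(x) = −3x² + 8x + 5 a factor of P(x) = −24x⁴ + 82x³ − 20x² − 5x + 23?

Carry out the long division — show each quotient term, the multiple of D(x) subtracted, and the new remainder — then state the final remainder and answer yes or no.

Step 1: lead(−24x⁴ + 82x³ − 20x² − 5x + 23) ÷ lead(D) = −24x⁴ ÷ −3x² = 8x². Subtract (8x²)·D = −24x⁴ + 64x³ + 40x². Remainder: 18x³ − 60x² − 5x + 23.
Step 2: lead(18x³ − 60x² − 5x + 23) ÷ lead(D) = 18x³ ÷ −3x² = −6x. Subtract (−6x)·D = 18x³ − 48x² − 30x. Remainder: −12x² + 25x + 23.
Step 3: lead(−12x² + 25x + 23) ÷ lead(D) = −12x² ÷ −3x² = 4. Subtract (4)·D = −12x² + 32x + 20. Remainder: −7x + 3.

R(x) = −7x + 3, so D(x) is not a factor of P(x). no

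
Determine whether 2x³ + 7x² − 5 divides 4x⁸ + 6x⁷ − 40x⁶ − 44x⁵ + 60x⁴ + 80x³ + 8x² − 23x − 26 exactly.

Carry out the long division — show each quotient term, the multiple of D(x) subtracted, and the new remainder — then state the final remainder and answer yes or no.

Step 1: lead(4x⁸ + 6x⁷ − 40x⁶ − 44x⁵ + 60x⁴ + 80x³ + 8x² − 23x − 26) ÷ lead(D) = 4x⁸ ÷ 2x³ = 2x⁵. Subtract (2x⁵)·D = 4x⁸ + 14x⁷ − 10x⁵. Remainder: −8x⁷ − 40x⁶ − 34x⁵ + 60x⁴ + 80x³ + 8x² − 23x − 26.
Step 2: lead(−8x⁷ − 40x⁶ − 34x⁵ + 60x⁴ + 80x³ + 8x² − 23x − 26) ÷ lead(D) = −8x⁷ ÷ 2x³ = −4x⁴. Subtract (−4x⁴)·D = −8x⁷ − 28x⁶ + 20x⁴. Remainder: −12x⁶ − 34x⁵ + 40x⁴ + 80x³ + 8x² − 23x − 26.
Step 3: lead(−12x⁶ − 34x⁵ + 40x⁴ + 80x³ + 8x² − 23x − 26) ÷ lead(D) = −12x⁶ ÷ 2x³ = −6x³. Subtract (−6x³)·D = −12x⁶ − 42x⁵ + 30x³. Remainder: 8x⁵ + 40x⁴ + 50x³ + 8x² − 23x − 26.
Step 4: lead(8x⁵ + 40x⁴ + 50x³ + 8x² − 23x − 26) ÷ lead(D) = 8x⁵ ÷ 2x³ = 4x². Subtract (4x²)·D = 8x⁵ + 28x⁴ − 20x². Remainder: 12x⁴ + 50x³ + 28x² − 23x − 26.
Step 5: lead(12x⁴ + 50x³ + 28x² − 23x − 26) ÷ lead(D) = 12x⁴ ÷ 2x³ = 6x. Subtract (6x)·D = 12x⁴ + 42x³ − 30x. Remainder: 8x³ + 28x² + 7x − 26.
Step 6: lead(8x³ + 28x² + 7x − 26) ÷ lead(D) = 8x³ ÷ 2x³ = 4. Subtract (4)·D = 8x³ + 28x² − 20. Remainder: 7x − 6.

R(x) = 7x − 6, so D(x) is not a factor of P(x). no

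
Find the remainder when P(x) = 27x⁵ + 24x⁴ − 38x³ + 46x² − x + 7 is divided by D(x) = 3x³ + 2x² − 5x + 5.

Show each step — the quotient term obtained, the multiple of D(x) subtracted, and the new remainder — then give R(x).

R(x) = 9x² − 6x + 2

Step 1: lead(27x⁵ + 24x⁴ − 38x³ + 46x² − x + 7) ÷ lead(D) = 27x⁵ ÷ 3x³ = 9x². Subtract (9x²)·D = 27x⁵ + 18x⁴ − 45x³ + 45x². Remainder: 6x⁴ + 7x³ + x² − x + 7.
Step 2: lead(6x⁴ + 7x³ + x² − x + 7) ÷ lead(D) = 6x⁴ ÷ 3x³ = 2x. Subtract (2x)·D = 6x⁴ + 4x³ − 10x² + 10x. Remainder: 3x³ + 11x² − 11x + 7.
Step 3: lead(3x³ + 11x² − 11x + 7) ÷ lead(D) = 3x³ ÷ 3x³ = 1. Subtract (1)·D = 3x³ + 2x² − 5x + 5. Remainder: 9x² − 6x + 2.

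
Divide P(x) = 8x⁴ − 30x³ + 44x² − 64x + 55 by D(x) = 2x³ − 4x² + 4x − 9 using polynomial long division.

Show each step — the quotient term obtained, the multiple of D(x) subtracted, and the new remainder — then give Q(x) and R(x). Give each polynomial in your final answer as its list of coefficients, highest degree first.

Q = [4, -7]; R = [-8]

Step 1: lead(8x⁴ − 30x³ + 44x² − 64x + 55) ÷ lead(D) = 8x⁴ ÷ 2x³ = 4x. Subtract (4x)·D = 8x⁴ − 16x³ + 16x² − 36x. Remainder: −14x³ + 28x² − 28x + 55.
Step 2: lead(−14x³ + 28x² − 28x + 55) ÷ lead(D) = −14x³ ÷ 2x³ = −7. Subtract (−7)·D = −14x³ + 28x² − 28x + 63. Remainder: −8.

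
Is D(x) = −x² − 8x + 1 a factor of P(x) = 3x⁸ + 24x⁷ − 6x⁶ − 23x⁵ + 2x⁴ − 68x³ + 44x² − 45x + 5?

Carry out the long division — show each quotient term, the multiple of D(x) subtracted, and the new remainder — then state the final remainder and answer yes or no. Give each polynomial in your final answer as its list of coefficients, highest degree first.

R = [0], so D(x) is a factor of P(x). yes

Step 1: lead(3x⁸ + 24x⁷ − 6x⁶ − 23x⁵ + 2x⁴ − 68x³ + 44x² − 45x + 5) ÷ lead(D) = 3x⁸ ÷ −x² = −3x⁶. Subtract (−3x⁶)·D = 3x⁸ + 24x⁷ − 3x⁶. Remainder: −3x⁶ − 23x⁵ + 2x⁴ − 68x³ + 44x² − 45x + 5.
Step 2: lead(−3x⁶ − 23x⁵ + 2x⁴ − 68x³ + 44x² − 45x + 5) ÷ lead(D) = −3x⁶ ÷ −x² = 3x⁴. Subtract (3x⁴)·D = −3x⁶ − 24x⁵ + 3x⁴. Remainder: x⁵ − x⁴ − 68x³ + 44x² − 45x + 5.
Step 3: lead(x⁵ − x⁴ − 68x³ + 44x² − 45x + 5) ÷ lead(D) = x⁵ ÷ −x² = −x³. Subtract (−x³)·D = x⁵ + 8x⁴ − x³. Remainder: −9x⁴ − 67x³ + 44x² − 45x + 5.
Step 4: lead(−9x⁴ − 67x³ + 44x² − 45x + 5) ÷ lead(D) = −9x⁴ ÷ −x² = 9x². Subtract (9x²)·D = −9x⁴ − 72x³ + 9x². Remainder: 5x³ + 35x² − 45x + 5.
Step 5: lead(5x³ + 35x² − 45x + 5) ÷ lead(D) = 5x³ ÷ −x² = −5x. Subtract (−5x)·D = 5x³ + 40x² − 5x. Remainder: −5x² − 40x + 5.
Step 6: lead(−5x² − 40x + 5) ÷ lead(D) = −5x² ÷ −x² = 5. Subtract (5)·D = −5x² − 40x + 5. Remainder: 0.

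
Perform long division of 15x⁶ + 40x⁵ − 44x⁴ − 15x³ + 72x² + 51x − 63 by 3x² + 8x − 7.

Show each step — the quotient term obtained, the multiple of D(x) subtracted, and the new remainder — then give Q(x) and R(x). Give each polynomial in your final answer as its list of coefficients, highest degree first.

Q = [5, 0, -3, 3, 9]; R = [0]

Step 1: lead(15x⁶ + 40x⁵ − 44x⁴ − 15x³ + 72x² + 51x − 63) ÷ lead(D) = 15x⁶ ÷ 3x² = 5x⁴. Subtract (5x⁴)·D = 15x⁶ + 40x⁵ − 35x⁴. Remainder: −9x⁴ − 15x³ + 72x² + 51x − 63.
Step 2: lead(−9x⁴ − 15x³ + 72x² + 51x − 63) ÷ lead(D) = −9x⁴ ÷ 3x² = −3x². Subtract (−3x²)·D = −9x⁴ − 24x³ + 21x². Remainder: 9x³ + 51x² + 51x − 63.
Step 3: lead(9x³ + 51x² + 51x − 63) ÷ lead(D) = 9x³ ÷ 3x² = 3x. Subtract (3x)·D = 9x³ + 24x² − 21x. Remainder: 27x² + 72x − 63.
Step 4: lead(27x² + 72x − 63) ÷ lead(D) = 27x² ÷ 3x² = 9. Subtract (9)·D = 27x² + 72x − 63. Remainder: 0.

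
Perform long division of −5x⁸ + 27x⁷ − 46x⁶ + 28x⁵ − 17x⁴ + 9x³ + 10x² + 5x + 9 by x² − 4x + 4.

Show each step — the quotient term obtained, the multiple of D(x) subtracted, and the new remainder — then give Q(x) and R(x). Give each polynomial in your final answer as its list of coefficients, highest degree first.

Q = [-5, 7, 2, 8, 7, 5, 2]; R = [-7, 1]

Step 1: lead(−5x⁸ + 27x⁷ − 46x⁶ + 28x⁵ − 17x⁴ + 9x³ + 10x² + 5x + 9) ÷ lead(D) = −5x⁸ ÷ x² = −5x⁶. Subtract (−5x⁶)·D = −5x⁸ + 20x⁷ − 20x⁶. Remainder: 7x⁷ − 26x⁶ + 28x⁵ − 17x⁴ + 9x³ + 10x² + 5x + 9.
Step 2: lead(7x⁷ − 26x⁶ + 28x⁵ − 17x⁴ + 9x³ + 10x² + 5x + 9) ÷ lead(D) = 7x⁷ ÷ x² = 7x⁵. Subtract (7x⁵)·D = 7x⁷ − 28x⁶ + 28x⁵. Remainder: 2x⁶ − 17x⁴ + 9x³ + 10x² + 5x + 9.
Step 3: lead(2x⁶ − 17x⁴ + 9x³ + 10x² + 5x + 9) ÷ lead(D) = 2x⁶ ÷ x² = 2x⁴. Subtract (2x⁴)·D = 2x⁶ − 8x⁵ + 8x⁴. Remainder: 8x⁵ − 25x⁴ + 9x³ + 10x² + 5x + 9.
Step 4: lead(8x⁵ − 25x⁴ + 9x³ + 10x² + 5x + 9) ÷ lead(D) = 8x⁵ ÷ x² = 8x³. Subtract (8x³)·D = 8x⁵ − 32x⁴ + 32x³. Remainder: 7x⁴ − 23x³ + 10x² + 5x + 9.
Step 5: lead(7x⁴ − 23x³ + 10x² + 5x + 9) ÷ lead(D) = 7x⁴ ÷ x² = 7x². Subtract (7x²)·D = 7x⁴ − 28x³ + 28x². Remainder: 5x³ − 18x² + 5x + 9.
Step 6: lead(5x³ − 18x² + 5x + 9) ÷ lead(D) = 5x³ ÷ x² = 5x. Subtract (5x)·D = 5x³ − 20x² + 20x. Remainder: 2x² − 15x + 9.
Step 7: lead(2x² − 15x + 9) ÷ lead(D) = 2x² ÷ x² = 2. Subtract (2)·D = 2x² − 8x + 8. Remainder: −7x + 1.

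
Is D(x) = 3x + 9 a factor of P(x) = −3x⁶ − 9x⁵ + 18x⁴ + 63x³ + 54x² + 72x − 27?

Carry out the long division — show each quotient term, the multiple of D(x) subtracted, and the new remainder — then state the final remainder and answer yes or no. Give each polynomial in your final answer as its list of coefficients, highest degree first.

R = [0], so D(x) is a factor of P(x). yes

Step 1: lead(−3x⁶ − 9x⁵ + 18x⁴ + 63x³ + 54x² + 72x − 27) ÷ lead(D) = −3x⁶ ÷ 3x = −x⁵. Subtract (−x⁵)·D = −3x⁶ − 9x⁵. Remainder: 18x⁴ + 63x³ + 54x² + 72x − 27.
Step 2: lead(18x⁴ + 63x³ + 54x² + 72x − 27) ÷ lead(D) = 18x⁴ ÷ 3x = 6x³. Subtract (6x³)·D = 18x⁴ + 54x³. Remainder: 9x³ + 54x² + 72x − 27.
Step 3: lead(9x³ + 54x² + 72x − 27) ÷ lead(D) = 9x³ ÷ 3x = 3x². Subtract (3x²)·D = 9x³ + 27x². Remainder: 27x² + 72x − 27.
Step 4: lead(27x² + 72x − 27) ÷ lead(D) = 27x² ÷ 3x = 9x. Subtract (9x)·D = 27x² + 81x. Remainder: −9x − 27.
Step 5: lead(−9x − 27) ÷ lead(D) = −9x ÷ 3x = −3. Subtract (−3)·D = −9x − 27. Remainder: 0.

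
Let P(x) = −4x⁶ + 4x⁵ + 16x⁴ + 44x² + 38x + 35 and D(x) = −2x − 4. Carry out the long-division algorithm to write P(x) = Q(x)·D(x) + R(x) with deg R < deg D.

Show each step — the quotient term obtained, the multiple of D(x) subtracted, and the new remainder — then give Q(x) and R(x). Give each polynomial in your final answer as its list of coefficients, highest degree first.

Q = [2, -6, 4, -8, -6, -7]; R = [7]

Step 1: lead(−4x⁶ + 4x⁵ + 16x⁴ + 44x² + 38x + 35) ÷ lead(D) = −4x⁶ ÷ −2x = 2x⁵. Subtract (2x⁵)·D = −4x⁶ − 8x⁵. Remainder: 12x⁵ + 16x⁴ + 44x² + 38x + 35.
Step 2: lead(12x⁵ + 16x⁴ + 44x² + 38x + 35) ÷ lead(D) = 12x⁵ ÷ −2x = −6x⁴. Subtract (−6x⁴)·D = 12x⁵ + 24x⁴. Remainder: −8x⁴ + 44x² + 38x + 35.
Step 3: lead(−8x⁴ + 44x² + 38x + 35) ÷ lead(D) = −8x⁴ ÷ −2x = 4x³. Subtract (4x³)·D = −8x⁴ − 16x³. Remainder: 16x³ + 44x² + 38x + 35.
Step 4: lead(16x³ + 44x² + 38x + 35) ÷ lead(D) = 16x³ ÷ −2x = −8x². Subtract (−8x²)·D = 16x³ + 32x². Remainder: 12x² + 38x + 35.
Step 5: lead(12x² + 38x + 35) ÷ lead(D) = 12x² ÷ −2x = −6x. Subtract (−6x)·D = 12x² + 24x. Remainder: 14x + 35.
Step 6: lead(14x + 35) ÷ lead(D) = 14x ÷ −2x = −7. Subtract (−7)·D = 14x + 28. Remainder: 7.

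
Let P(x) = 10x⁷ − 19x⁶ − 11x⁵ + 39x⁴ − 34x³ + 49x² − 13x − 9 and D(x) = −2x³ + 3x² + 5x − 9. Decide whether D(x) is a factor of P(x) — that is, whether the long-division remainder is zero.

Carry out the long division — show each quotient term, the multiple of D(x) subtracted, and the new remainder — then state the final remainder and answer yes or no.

R(x) = 0, so D(x) is a factor of P(x). yes

Step 1: lead(10x⁷ − 19x⁶ − 11x⁵ + 39x⁴ − 34x³ + 49x² − 13x − 9) ÷ lead(D) = 10x⁷ ÷ −2x³ = −5x⁴. Subtract (−5x⁴)·D = 10x⁷ − 15x⁶ − 25x⁵ + 45x⁴. Remainder: −4x⁶ + 14x⁵ − 6x⁴ − 34x³ + 49x² − 13x − 9.
Step 2: lead(−4x⁶ + 14x⁵ − 6x⁴ − 34x³ + 49x² − 13x − 9) ÷ lead(D) = −4x⁶ ÷ −2x³ = 2x³. Subtract (2x³)·D = −4x⁶ + 6x⁵ + 10x⁴ − 18x³. Remainder: 8x⁵ − 16x⁴ − 16x³ + 49x² − 13x − 9.
Step 3: lead(8x⁵ − 16x⁴ − 16x³ + 49x² − 13x − 9) ÷ lead(D) = 8x⁵ ÷ −2x³ = −4x². Subtract (−4x²)·D = 8x⁵ − 12x⁴ − 20x³ + 36x². Remainder: −4x⁴ + 4x³ + 13x² − 13x − 9.
Step 4: lead(−4x⁴ + 4x³ + 13x² − 13x − 9) ÷ lead(D) = −4x⁴ ÷ −2x³ = 2x. Subtract (2x)·D = −4x⁴ + 6x³ + 10x² − 18x. Remainder: −2x³ + 3x² + 5x − 9.
Step 5: lead(−2x³ + 3x² + 5x − 9) ÷ lead(D) = −2x³ ÷ −2x³ = 1. Subtract (1)·D = −2x³ + 3x² + 5x − 9. Remainder: 0.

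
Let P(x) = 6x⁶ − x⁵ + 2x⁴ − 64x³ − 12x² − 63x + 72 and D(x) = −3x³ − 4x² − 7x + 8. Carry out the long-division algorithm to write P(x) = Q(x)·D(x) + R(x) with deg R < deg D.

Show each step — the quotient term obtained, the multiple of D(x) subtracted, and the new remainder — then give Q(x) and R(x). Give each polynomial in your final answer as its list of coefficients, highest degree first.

Step 1: lead(6x⁶ − x⁵ + 2x⁴ − 64x³ − 12x² − 63x + 72) ÷ lead(D) = 6x⁶ ÷ −3x³ = −2x³. Subtract (−2x³)·D = 6x⁶ + 8x⁵ + 14x⁴ − 16x³. Remainder: −9x⁵ − 12x⁴ − 48x³ − 12x² − 63x + 72.
Step 2: lead(−9x⁵ − 12x⁴ − 48x³ − 12x² − 63x + 72) ÷ lead(D) = −9x⁵ ÷ −3x³ = 3x². Subtract (3x²)·D = −9x⁵ − 12x⁴ − 21x³ + 24x². Remainder: −27x³ − 36x² − 63x + 72.
Step 3: lead(−27x³ − 36x² − 63x + 72) ÷ lead(D) = −27x³ ÷ −3x³ = 9. Subtract (9)·D = −27x³ − 36x² − 63x + 72. Remainder: 0.

Q = [-2, 3, 0, 9]; R = [0]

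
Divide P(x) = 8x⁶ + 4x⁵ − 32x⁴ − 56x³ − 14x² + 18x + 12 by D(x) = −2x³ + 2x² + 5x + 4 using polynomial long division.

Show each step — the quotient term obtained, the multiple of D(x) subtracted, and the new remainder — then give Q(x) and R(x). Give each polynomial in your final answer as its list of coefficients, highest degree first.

Step 1: lead(8x⁶ + 4x⁵ − 32x⁴ − 56x³ − 14x² + 18x + 12) ÷ lead(D) = 8x⁶ ÷ −2x³ = −4x³. Subtract (−4x³)·D = 8x⁶ − 8x⁵ − 20x⁴ − 16x³. Remainder: 12x⁵ − 12x⁴ − 40x³ − 14x² + 18x + 12.
Step 2: lead(12x⁵ − 12x⁴ − 40x³ − 14x² + 18x + 12) ÷ lead(D) = 12x⁵ ÷ −2x³ = −6x². Subtract (−6x²)·D = 12x⁵ − 12x⁴ − 30x³ − 24x². Remainder: −10x³ + 10x² + 18x + 12.
Step 3: lead(−10x³ + 10x² + 18x + 12) ÷ lead(D) = −10x³ ÷ −2x³ = 5. Subtract (5)·D = −10x³ + 10x² + 25x + 20. Remainder: −7x − 8.

Q = [-4, -6, 0, 5]; R = [-7, -8]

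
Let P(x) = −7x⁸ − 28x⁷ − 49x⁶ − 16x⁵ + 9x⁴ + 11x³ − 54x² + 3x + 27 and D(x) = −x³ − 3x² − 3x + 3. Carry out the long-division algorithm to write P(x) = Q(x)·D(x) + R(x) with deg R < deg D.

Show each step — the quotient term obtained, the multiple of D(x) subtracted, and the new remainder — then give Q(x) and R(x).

Q(x) = 7x⁵ + 7x⁴ + 7x³ − 5x² + 6x + 7; R(x) = 6x + 6

Step 1: lead(−7x⁸ − 28x⁷ − 49x⁶ − 16x⁵ + 9x⁴ + 11x³ − 54x² + 3x + 27) ÷ lead(D) = −7x⁸ ÷ −x³ = 7x⁵. Subtract (7x⁵)·D = −7x⁸ − 21x⁷ − 21x⁶ + 21x⁵. Remainder: −7x⁷ − 28x⁶ − 37x⁵ + 9x⁴ + 11x³ − 54x² + 3x + 27.
Step 2: lead(−7x⁷ − 28x⁶ − 37x⁵ + 9x⁴ + 11x³ − 54x² + 3x + 27) ÷ lead(D) = −7x⁷ ÷ −x³ = 7x⁴. Subtract (7x⁴)·D = −7x⁷ − 21x⁶ − 21x⁵ + 21x⁴. Remainder: −7x⁶ − 16x⁵ − 12x⁴ + 11x³ − 54x² + 3x + 27.
Step 3: lead(−7x⁶ − 16x⁵ − 12x⁴ + 11x³ − 54x² + 3x + 27) ÷ lead(D) = −7x⁶ ÷ −x³ = 7x³. Subtract (7x³)·D = −7x⁶ − 21x⁵ − 21x⁴ + 21x³. Remainder: 5x⁵ + 9x⁴ − 10x³ − 54x² + 3x + 27.
Step 4: lead(5x⁵ + 9x⁴ − 10x³ − 54x² + 3x + 27) ÷ lead(D) = 5x⁵ ÷ −x³ = −5x². Subtract (−5x²)·D = 5x⁵ + 15x⁴ + 15x³ − 15x². Remainder: −6x⁴ − 25x³ − 39x² + 3x + 27.
Step 5: lead(−6x⁴ − 25x³ − 39x² + 3x + 27) ÷ lead(D) = −6x⁴ ÷ −x³ = 6x. Subtract (6x)·D = −6x⁴ − 18x³ − 18x² + 18x. Remainder: −7x³ − 21x² − 15x + 27.
Step 6: lead(−7x³ − 21x² − 15x + 27) ÷ lead(D) = −7x³ ÷ −x³ = 7. Subtract (7)·D = −7x³ − 21x² − 21x + 21. Remainder: 6x + 6.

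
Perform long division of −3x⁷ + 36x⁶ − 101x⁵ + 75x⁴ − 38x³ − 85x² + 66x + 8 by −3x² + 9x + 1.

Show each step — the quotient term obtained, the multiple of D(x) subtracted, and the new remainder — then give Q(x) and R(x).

Step 1: lead(−3x⁷ + 36x⁶ − 101x⁵ + 75x⁴ − 38x³ − 85x² + 66x + 8) ÷ lead(D) = −3x⁷ ÷ −3x² = x⁵. Subtract (x⁵)·D = −3x⁷ + 9x⁶ + x⁵. Remainder: 27x⁶ − 102x⁵ + 75x⁴ − 38x³ − 85x² + 66x + 8.
Step 2: lead(27x⁶ − 102x⁵ + 75x⁴ − 38x³ − 85x² + 66x + 8) ÷ lead(D) = 27x⁶ ÷ −3x² = −9x⁴. Subtract (−9x⁴)·D = 27x⁶ − 81x⁵ − 9x⁴. Remainder: −21x⁵ + 84x⁴ − 38x³ − 85x² + 66x + 8.
Step 3: lead(−21x⁵ + 84x⁴ − 38x³ − 85x² + 66x + 8) ÷ lead(D) = −21x⁵ ÷ −3x² = 7x³. Subtract (7x³)·D = −21x⁵ + 63x⁴ + 7x³. Remainder: 21x⁴ − 45x³ − 85x² + 66x + 8.
Step 4: lead(21x⁴ − 45x³ − 85x² + 66x + 8) ÷ lead(D) = 21x⁴ ÷ −3x² = −7x². Subtract (−7x²)·D = 21x⁴ − 63x³ − 7x². Remainder: 18x³ − 78x² + 66x + 8.
Step 5: lead(18x³ − 78x² + 66x + 8) ÷ lead(D) = 18x³ ÷ −3x² = −6x. Subtract (−6x)·D = 18x³ − 54x² − 6x. Remainder: −24x² + 72x + 8.
Step 6: lead(−24x² + 72x + 8) ÷ lead(D) = −24x² ÷ −3x² = 8. Subtract (8)·D = −24x² + 72x + 8. Remainder: 0.

Q(x) = x⁵ − 9x⁴ + 7x³ − 7x² − 6x + 8; R(x) = 0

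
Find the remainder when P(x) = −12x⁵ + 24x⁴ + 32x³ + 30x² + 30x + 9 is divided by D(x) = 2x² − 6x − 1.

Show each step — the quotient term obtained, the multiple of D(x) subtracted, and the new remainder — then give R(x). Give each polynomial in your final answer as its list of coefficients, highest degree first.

Step 1: lead(−12x⁵ + 24x⁴ + 32x³ + 30x² + 30x + 9) ÷ lead(D) = −12x⁵ ÷ 2x² = −6x³. Subtract (−6x³)·D = −12x⁵ + 36x⁴ + 6x³. Remainder: −12x⁴ + 26x³ + 30x² + 30x + 9.
Step 2: lead(−12x⁴ + 26x³ + 30x² + 30x + 9) ÷ lead(D) = −12x⁴ ÷ 2x² = −6x². Subtract (−6x²)·D = −12x⁴ + 36x³ + 6x². Remainder: −10x³ + 24x² + 30x + 9.
Step 3: lead(−10x³ + 24x² + 30x + 9) ÷ lead(D) = −10x³ ÷ 2x² = −5x. Subtract (−5x)·D = −10x³ + 30x² + 5x. Remainder: −6x² + 25x + 9.
Step 4: lead(−6x² + 25x + 9) ÷ lead(D) = −6x² ÷ 2x² = −3. Subtract (−3)·D = −6x² + 18x + 3. Remainder: 7x + 6.

R = [7, 6]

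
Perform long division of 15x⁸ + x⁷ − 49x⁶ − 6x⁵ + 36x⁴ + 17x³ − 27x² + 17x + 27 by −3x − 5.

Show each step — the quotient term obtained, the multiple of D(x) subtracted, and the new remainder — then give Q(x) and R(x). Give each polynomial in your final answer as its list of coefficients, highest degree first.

Step 1: lead(15x⁸ + x⁷ − 49x⁶ − 6x⁵ + 36x⁴ + 17x³ − 27x² + 17x + 27) ÷ lead(D) = 15x⁸ ÷ −3x = −5x⁷. Subtract (−5x⁷)·D = 15x⁸ + 25x⁷. Remainder: −24x⁷ − 49x⁶ − 6x⁵ + 36x⁴ + 17x³ − 27x² + 17x + 27.
Step 2: lead(−24x⁷ − 49x⁶ − 6x⁵ + 36x⁴ + 17x³ − 27x² + 17x + 27) ÷ lead(D) = −24x⁷ ÷ −3x = 8x⁶. Subtract (8x⁶)·D = −24x⁷ − 40x⁶. Remainder: −9x⁶ − 6x⁵ + 36x⁴ + 17x³ − 27x² + 17x + 27.
Step 3: lead(−9x⁶ − 6x⁵ + 36x⁴ + 17x³ − 27x² + 17x + 27) ÷ lead(D) = −9x⁶ ÷ −3x = 3x⁵. Subtract (3x⁵)·D = −9x⁶ − 15x⁵. Remainder: 9x⁵ + 36x⁴ + 17x³ − 27x² + 17x + 27.
Step 4: lead(9x⁵ + 36x⁴ + 17x³ − 27x² + 17x + 27) ÷ lead(D) = 9x⁵ ÷ −3x = −3x⁴. Subtract (−3x⁴)·D = 9x⁵ + 15x⁴. Remainder: 21x⁴ + 17x³ − 27x² + 17x + 27.
Step 5: lead(21x⁴ + 17x³ − 27x² + 17x + 27) ÷ lead(D) = 21x⁴ ÷ −3x = −7x³. Subtract (−7x³)·D = 21x⁴ + 35x³. Remainder: −18x³ − 27x² + 17x + 27.
Step 6: lead(−18x³ − 27x² + 17x + 27) ÷ lead(D) = −18x³ ÷ −3x = 6x². Subtract (6x²)·D = −18x³ − 30x². Remainder: 3x² + 17x + 27.
Step 7: lead(3x² + 17x + 27) ÷ lead(D) = 3x² ÷ −3x = −x. Subtract (−x)·D = 3x² + 5x. Remainder: 12x + 27.
Step 8: lead(12x + 27) ÷ lead(D) = 12x ÷ −3x = −4. Subtract (−4)·D = 12x + 20. Remainder: 7.

Q = [-5, 8, 3, -3, -7, 6, -1, -4]; R = [7]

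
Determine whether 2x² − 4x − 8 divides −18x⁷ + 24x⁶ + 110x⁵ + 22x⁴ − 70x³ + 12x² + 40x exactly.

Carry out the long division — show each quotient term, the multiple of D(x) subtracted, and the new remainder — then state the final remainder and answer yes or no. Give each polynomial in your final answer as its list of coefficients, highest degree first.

R = [0], so D(x) is a factor of P(x). yes

Step 1: lead(−18x⁷ + 24x⁶ + 110x⁵ + 22x⁴ − 70x³ + 12x² + 40x) ÷ lead(D) = −18x⁷ ÷ 2x² = −9x⁵. Subtract (−9x⁵)·D = −18x⁷ + 36x⁶ + 72x⁵. Remainder: −12x⁶ + 38x⁵ + 22x⁴ − 70x³ + 12x² + 40x.
Step 2: lead(−12x⁶ + 38x⁵ + 22x⁴ − 70x³ + 12x² + 40x) ÷ lead(D) = −12x⁶ ÷ 2x² = −6x⁴. Subtract (−6x⁴)·D = −12x⁶ + 24x⁵ + 48x⁴. Remainder: 14x⁵ − 26x⁴ − 70x³ + 12x² + 40x.
Step 3: lead(14x⁵ − 26x⁴ − 70x³ + 12x² + 40x) ÷ lead(D) = 14x⁵ ÷ 2x² = 7x³. Subtract (7x³)·D = 14x⁵ − 28x⁴ − 56x³. Remainder: 2x⁴ − 14x³ + 12x² + 40x.
Step 4: lead(2x⁴ − 14x³ + 12x² + 40x) ÷ lead(D) = 2x⁴ ÷ 2x² = x². Subtract (x²)·D = 2x⁴ − 4x³ − 8x². Remainder: −10x³ + 20x² + 40x.
Step 5: lead(−10x³ + 20x² + 40x) ÷ lead(D) = −10x³ ÷ 2x² = −5x. Subtract (−5x)·D = −10x³ + 20x² + 40x. Remainder: 0.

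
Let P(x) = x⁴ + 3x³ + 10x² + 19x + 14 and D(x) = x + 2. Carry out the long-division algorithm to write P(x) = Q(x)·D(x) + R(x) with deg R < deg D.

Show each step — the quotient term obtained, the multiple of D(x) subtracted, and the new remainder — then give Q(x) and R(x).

Q(x) = x³ + x² + 8x + 3; R(x) = 8

Step 1: lead(x⁴ + 3x³ + 10x² + 19x + 14) ÷ lead(D) = x⁴ ÷ x = x³. Subtract (x³)·D = x⁴ + 2x³. Remainder: x³ + 10x² + 19x + 14.
Step 2: lead(x³ + 10x² + 19x + 14) ÷ lead(D) = x³ ÷ x = x². Subtract (x²)·D = x³ + 2x². Remainder: 8x² + 19x + 14.
Step 3: lead(8x² + 19x + 14) ÷ lead(D) = 8x² ÷ x = 8x. Subtract (8x)·D = 8x² + 16x. Remainder: 3x + 14.
Step 4: lead(3x + 14) ÷ lead(D) = 3x ÷ x = 3. Subtract (3)·D = 3x + 6. Remainder: 8.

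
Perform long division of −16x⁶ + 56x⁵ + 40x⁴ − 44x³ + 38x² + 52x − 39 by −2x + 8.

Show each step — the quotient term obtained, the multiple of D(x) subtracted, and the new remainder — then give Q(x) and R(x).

Step 1: lead(−16x⁶ + 56x⁵ + 40x⁴ − 44x³ + 38x² + 52x − 39) ÷ lead(D) = −16x⁶ ÷ −2x = 8x⁵. Subtract (8x⁵)·D = −16x⁶ + 64x⁵. Remainder: −8x⁵ + 40x⁴ − 44x³ + 38x² + 52x − 39.
Step 2: lead(−8x⁵ + 40x⁴ − 44x³ + 38x² + 52x − 39) ÷ lead(D) = −8x⁵ ÷ −2x = 4x⁴. Subtract (4x⁴)·D = −8x⁵ + 32x⁴. Remainder: 8x⁴ − 44x³ + 38x² + 52x − 39.
Step 3: lead(8x⁴ − 44x³ + 38x² + 52x − 39) ÷ lead(D) = 8x⁴ ÷ −2x = −4x³. Subtract (−4x³)·D = 8x⁴ − 32x³. Remainder: −12x³ + 38x² + 52x − 39.
Step 4: lead(−12x³ + 38x² + 52x − 39) ÷ lead(D) = −12x³ ÷ −2x = 6x². Subtract (6x²)·D = −12x³ + 48x². Remainder: −10x² + 52x − 39.
Step 5: lead(−10x² + 52x − 39) ÷ lead(D) = −10x² ÷ −2x = 5x. Subtract (5x)·D = −10x² + 40x. Remainder: 12x − 39.
Step 6: lead(12x − 39) ÷ lead(D) = 12x ÷ −2x = −6. Subtract (−6)·D = 12x − 48. Remainder: 9.

Q(x) = 8x⁵ + 4x⁴ − 4x³ + 6x² + 5x − 6; R(x) = 9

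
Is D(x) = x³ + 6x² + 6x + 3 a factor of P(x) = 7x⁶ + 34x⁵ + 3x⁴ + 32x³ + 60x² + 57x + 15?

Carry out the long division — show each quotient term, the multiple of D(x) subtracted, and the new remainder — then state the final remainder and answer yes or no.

R(x) = 0, so D(x) is a factor of P(x). yes

Step 1: lead(7x⁶ + 34x⁵ + 3x⁴ + 32x³ + 60x² + 57x + 15) ÷ lead(D) = 7x⁶ ÷ x³ = 7x³. Subtract (7x³)·D = 7x⁶ + 42x⁵ + 42x⁴ + 21x³. Remainder: −8x⁵ − 39x⁴ + 11x³ + 60x² + 57x + 15.
Step 2: lead(−8x⁵ − 39x⁴ + 11x³ + 60x² + 57x + 15) ÷ lead(D) = −8x⁵ ÷ x³ = −8x². Subtract (−8x²)·D = −8x⁵ − 48x⁴ − 48x³ − 24x². Remainder: 9x⁴ + 59x³ + 84x² + 57x + 15.
Step 3: lead(9x⁴ + 59x³ + 84x² + 57x + 15) ÷ lead(D) = 9x⁴ ÷ x³ = 9x. Subtract (9x)·D = 9x⁴ + 54x³ + 54x² + 27x. Remainder: 5x³ + 30x² + 30x + 15.
Step 4: lead(5x³ + 30x² + 30x + 15) ÷ lead(D) = 5x³ ÷ x³ = 5. Subtract (5)·D = 5x³ + 30x² + 30x + 15. Remainder: 0.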